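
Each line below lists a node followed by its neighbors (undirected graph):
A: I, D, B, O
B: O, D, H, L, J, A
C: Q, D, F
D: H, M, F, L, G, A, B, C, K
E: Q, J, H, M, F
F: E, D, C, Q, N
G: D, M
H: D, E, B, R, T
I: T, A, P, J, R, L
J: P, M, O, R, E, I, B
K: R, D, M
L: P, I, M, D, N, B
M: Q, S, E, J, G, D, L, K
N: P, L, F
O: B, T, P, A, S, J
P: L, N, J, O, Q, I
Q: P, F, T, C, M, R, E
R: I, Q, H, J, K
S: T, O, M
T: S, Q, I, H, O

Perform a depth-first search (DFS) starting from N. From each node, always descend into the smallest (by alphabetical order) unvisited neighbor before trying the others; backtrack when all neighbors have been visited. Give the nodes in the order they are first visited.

Visit N
N → F
F → C
C → D
D → A
A → B
B → H
H → E
E → J
J → I
I → L
L → M
M → G
M → K
K → R
R → Q
Q → P
P → O
O → S
S → T

N -> F -> C -> D -> A -> B -> H -> E -> J -> I -> L -> M -> G -> K -> R -> Q -> P -> O -> S -> T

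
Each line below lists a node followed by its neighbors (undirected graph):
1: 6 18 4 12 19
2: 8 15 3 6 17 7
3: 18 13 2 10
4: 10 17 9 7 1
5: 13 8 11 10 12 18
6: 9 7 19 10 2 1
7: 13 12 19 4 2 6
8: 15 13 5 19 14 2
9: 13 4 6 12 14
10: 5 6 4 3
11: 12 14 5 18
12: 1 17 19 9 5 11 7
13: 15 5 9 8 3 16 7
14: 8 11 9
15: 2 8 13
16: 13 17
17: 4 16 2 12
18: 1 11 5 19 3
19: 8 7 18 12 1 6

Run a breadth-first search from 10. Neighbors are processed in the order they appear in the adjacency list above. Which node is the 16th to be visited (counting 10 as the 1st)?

Visit 10; enqueue 5, 6, 4, 3 → queue [5, 6, 4, 3]
Visit 5; enqueue 13, 8, 11, 12, 18 → queue [6, 4, 3, 13, 8, 11, 12, 18]
Visit 6; enqueue 9, 7, 19, 2, 1 → queue [4, 3, 13, 8, 11, 12, 18, 9, 7, 19, 2, 1]
Visit 4; enqueue 17 → queue [3, 13, 8, 11, 12, 18, 9, 7, 19, 2, 1, 17]
Visit 3 → queue [13, 8, 11, 12, 18, 9, 7, 19, 2, 1, 17]
Visit 13; enqueue 15, 16 → queue [8, 11, 12, 18, 9, 7, 19, 2, 1, 17, 15, 16]
Visit 8; enqueue 14 → queue [11, 12, 18, 9, 7, 19, 2, 1, 17, 15, 16, 14]
Visit 11 → queue [12, 18, 9, 7, 19, 2, 1, 17, 15, 16, 14]
Visit 12 → queue [18, 9, 7, 19, 2, 1, 17, 15, 16, 14]
Visit 18 → queue [9, 7, 19, 2, 1, 17, 15, 16, 14]
Visit 9 → queue [7, 19, 2, 1, 17, 15, 16, 14]
Visit 7 → queue [19, 2, 1, 17, 15, 16, 14]
Visit 19 → queue [2, 1, 17, 15, 16, 14]
Visit 2 → queue [1, 17, 15, 16, 14]
Visit 1 → queue [17, 15, 16, 14]
Visit 17 → queue [15, 16, 14]
Visit 15 → queue [16, 14]
Visit 16 → queue [14]
Visit 14 → queue []

Visit order: 10, 5, 6, 4, 3, 13, 8, 11, 12, 18, 9, 7, 19, 2, 1, 17, 15, 16, 14

17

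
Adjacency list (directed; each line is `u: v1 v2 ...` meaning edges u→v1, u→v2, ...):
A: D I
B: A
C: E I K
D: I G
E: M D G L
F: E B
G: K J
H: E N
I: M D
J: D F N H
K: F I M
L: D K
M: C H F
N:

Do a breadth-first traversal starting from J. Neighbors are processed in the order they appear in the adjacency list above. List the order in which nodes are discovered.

Visit J; enqueue D, F, N, H → queue [D, F, N, H]
Visit D; enqueue I, G → queue [F, N, H, I, G]
Visit F; enqueue E, B → queue [N, H, I, G, E, B]
Visit N → queue [H, I, G, E, B]
Visit H → queue [I, G, E, B]
Visit I; enqueue M → queue [G, E, B, M]
Visit G; enqueue K → queue [E, B, M, K]
Visit E; enqueue L → queue [B, M, K, L]
Visit B; enqueue A → queue [M, K, L, A]
Visit M; enqueue C → queue [K, L, A, C]
Visit K → queue [L, A, C]
Visit L → queue [A, C]
Visit A → queue [C]
Visit C → queue []

J -> D -> F -> N -> H -> I -> G -> E -> B -> M -> K -> L -> A -> C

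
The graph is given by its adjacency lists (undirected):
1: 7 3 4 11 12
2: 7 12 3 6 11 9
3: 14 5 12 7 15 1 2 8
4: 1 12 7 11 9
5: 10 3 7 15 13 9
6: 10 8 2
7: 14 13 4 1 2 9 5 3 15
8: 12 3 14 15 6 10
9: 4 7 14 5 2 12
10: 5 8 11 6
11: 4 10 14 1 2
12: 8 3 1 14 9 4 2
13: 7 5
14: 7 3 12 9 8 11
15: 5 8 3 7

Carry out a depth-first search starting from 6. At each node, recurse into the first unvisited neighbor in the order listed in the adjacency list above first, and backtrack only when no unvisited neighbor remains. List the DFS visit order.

6 10 5 3 14 7 13 4 1 11 2 12 8 15 9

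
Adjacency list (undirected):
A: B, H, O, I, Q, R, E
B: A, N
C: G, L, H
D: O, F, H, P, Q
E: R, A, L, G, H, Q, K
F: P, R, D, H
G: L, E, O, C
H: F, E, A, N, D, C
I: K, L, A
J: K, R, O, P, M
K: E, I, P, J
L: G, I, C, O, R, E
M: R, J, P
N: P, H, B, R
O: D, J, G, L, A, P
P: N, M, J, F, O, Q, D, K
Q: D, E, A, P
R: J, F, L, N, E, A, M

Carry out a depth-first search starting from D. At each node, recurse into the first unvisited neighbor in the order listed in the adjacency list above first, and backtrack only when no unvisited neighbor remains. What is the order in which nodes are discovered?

D → O → J → K → E → R → F → P → N → H → A → B → I → L → G → C → Q → M

Visit D
D → O
O → J
J → K
K → E
E → R
R → F
F → P
P → N
N → H
H → A
A → B
A → I
I → L
L → G
G → C
A → Q
P → M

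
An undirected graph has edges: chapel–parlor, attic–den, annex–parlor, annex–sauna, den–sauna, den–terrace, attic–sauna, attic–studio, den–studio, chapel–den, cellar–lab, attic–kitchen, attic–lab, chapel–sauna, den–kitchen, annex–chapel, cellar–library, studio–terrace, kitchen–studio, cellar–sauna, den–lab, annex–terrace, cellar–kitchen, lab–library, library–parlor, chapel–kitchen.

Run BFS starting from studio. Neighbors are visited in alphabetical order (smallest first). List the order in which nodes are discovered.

studio → attic → den → kitchen → terrace → lab → sauna → chapel → cellar → annex → library → parlor

Visit studio; enqueue attic, den, kitchen, terrace → queue [attic, den, kitchen, terrace]
Visit attic; enqueue lab, sauna → queue [den, kitchen, terrace, lab, sauna]
Visit den; enqueue chapel → queue [kitchen, terrace, lab, sauna, chapel]
Visit kitchen; enqueue cellar → queue [terrace, lab, sauna, chapel, cellar]
Visit terrace; enqueue annex → queue [lab, sauna, chapel, cellar, annex]
Visit lab; enqueue library → queue [sauna, chapel, cellar, annex, library]
Visit sauna → queue [chapel, cellar, annex, library]
Visit chapel; enqueue parlor → queue [cellar, annex, library, parlor]
Visit cellar → queue [annex, library, parlor]
Visit annex → queue [library, parlor]
Visit library → queue [parlor]
Visit parlor → queue []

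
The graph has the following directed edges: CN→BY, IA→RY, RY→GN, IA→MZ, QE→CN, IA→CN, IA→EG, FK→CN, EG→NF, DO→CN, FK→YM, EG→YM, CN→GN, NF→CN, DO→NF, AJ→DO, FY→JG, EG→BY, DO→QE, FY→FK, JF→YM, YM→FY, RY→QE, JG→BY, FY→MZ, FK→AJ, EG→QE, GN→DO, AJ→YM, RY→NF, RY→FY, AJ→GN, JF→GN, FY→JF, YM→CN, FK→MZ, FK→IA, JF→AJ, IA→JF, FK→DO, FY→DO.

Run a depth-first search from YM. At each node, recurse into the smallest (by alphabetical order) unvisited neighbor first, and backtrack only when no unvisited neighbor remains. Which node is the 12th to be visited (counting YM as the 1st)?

EG

Visit YM
YM → CN
CN → BY
CN → GN
GN → DO
DO → NF
DO → QE
YM → FY
FY → FK
FK → AJ
FK → IA
IA → EG
IA → JF
IA → MZ
IA → RY
FY → JG

Visit order: YM, CN, BY, GN, DO, NF, QE, FY, FK, AJ, IA, EG, JF, MZ, RY, JG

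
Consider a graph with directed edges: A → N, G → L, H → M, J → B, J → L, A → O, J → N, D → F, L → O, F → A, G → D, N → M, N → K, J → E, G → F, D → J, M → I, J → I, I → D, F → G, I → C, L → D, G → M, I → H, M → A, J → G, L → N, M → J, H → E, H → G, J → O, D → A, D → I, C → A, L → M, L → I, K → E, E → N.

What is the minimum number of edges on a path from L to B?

Level 0: L
Level 1: D, I, M, N, O
Level 2: A, C, F, H, J, K
Level 3: B, E, G
B first appears at level 3.

3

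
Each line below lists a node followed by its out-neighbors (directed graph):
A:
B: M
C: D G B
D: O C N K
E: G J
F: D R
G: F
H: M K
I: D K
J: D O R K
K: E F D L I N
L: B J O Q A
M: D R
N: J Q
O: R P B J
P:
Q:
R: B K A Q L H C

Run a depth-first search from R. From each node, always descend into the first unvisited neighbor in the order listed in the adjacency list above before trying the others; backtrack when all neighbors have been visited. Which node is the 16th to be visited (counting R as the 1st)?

N

Visit R
R → B
B → M
M → D
D → O
O → P
O → J
J → K
K → E
E → G
G → F
K → L
L → Q
L → A
K → I
K → N
D → C
R → H

Visit order: R, B, M, D, O, P, J, K, E, G, F, L, Q, A, I, N, C, H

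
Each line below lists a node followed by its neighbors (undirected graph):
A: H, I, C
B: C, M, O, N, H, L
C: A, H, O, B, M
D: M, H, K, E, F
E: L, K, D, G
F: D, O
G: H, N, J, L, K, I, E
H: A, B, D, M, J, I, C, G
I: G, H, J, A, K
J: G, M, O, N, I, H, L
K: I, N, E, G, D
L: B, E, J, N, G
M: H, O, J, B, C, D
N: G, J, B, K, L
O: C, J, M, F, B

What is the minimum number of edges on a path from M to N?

2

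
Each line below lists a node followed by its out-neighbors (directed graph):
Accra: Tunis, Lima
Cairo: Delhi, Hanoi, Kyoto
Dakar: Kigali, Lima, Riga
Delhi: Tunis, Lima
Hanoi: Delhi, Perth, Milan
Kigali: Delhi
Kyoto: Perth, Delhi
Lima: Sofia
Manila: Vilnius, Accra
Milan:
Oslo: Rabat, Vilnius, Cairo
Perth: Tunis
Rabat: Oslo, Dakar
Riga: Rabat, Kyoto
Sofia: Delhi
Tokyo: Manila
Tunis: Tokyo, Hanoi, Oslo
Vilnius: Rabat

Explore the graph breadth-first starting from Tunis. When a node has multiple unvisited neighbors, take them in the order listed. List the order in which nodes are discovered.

Tunis Tokyo Hanoi Oslo Manila Delhi Perth Milan Rabat Vilnius Cairo Accra Lima Dakar Kyoto Sofia Kigali Riga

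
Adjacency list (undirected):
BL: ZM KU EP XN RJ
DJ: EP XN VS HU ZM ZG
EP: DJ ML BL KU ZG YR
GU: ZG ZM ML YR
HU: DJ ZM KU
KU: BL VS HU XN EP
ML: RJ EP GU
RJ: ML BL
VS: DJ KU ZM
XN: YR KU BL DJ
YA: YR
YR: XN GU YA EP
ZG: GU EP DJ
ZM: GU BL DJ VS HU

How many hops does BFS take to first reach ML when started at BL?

Level 0: BL
Level 1: EP, KU, RJ, XN, ZM
Level 2: DJ, GU, HU, ML, VS, YR, ZG
Level 3: YA
ML first appears at level 2.

2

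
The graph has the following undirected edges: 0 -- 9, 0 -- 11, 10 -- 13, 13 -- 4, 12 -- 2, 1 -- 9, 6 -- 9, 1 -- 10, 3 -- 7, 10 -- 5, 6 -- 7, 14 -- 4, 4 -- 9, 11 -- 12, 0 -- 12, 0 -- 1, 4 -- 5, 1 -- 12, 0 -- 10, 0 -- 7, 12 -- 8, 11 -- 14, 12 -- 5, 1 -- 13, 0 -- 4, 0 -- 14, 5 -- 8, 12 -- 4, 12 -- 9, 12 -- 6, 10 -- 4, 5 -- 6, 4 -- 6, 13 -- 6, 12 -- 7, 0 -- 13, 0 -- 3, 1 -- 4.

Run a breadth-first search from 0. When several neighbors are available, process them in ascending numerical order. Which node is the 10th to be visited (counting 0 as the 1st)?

Visit 0; enqueue 1, 3, 4, 7, 9, 10, 11, 12, 13, 14 → queue [1, 3, 4, 7, 9, 10, 11, 12, 13, 14]
Visit 1 → queue [3, 4, 7, 9, 10, 11, 12, 13, 14]
Visit 3 → queue [4, 7, 9, 10, 11, 12, 13, 14]
Visit 4; enqueue 5, 6 → queue [7, 9, 10, 11, 12, 13, 14, 5, 6]
Visit 7 → queue [9, 10, 11, 12, 13, 14, 5, 6]
Visit 9 → queue [10, 11, 12, 13, 14, 5, 6]
Visit 10 → queue [11, 12, 13, 14, 5, 6]
Visit 11 → queue [12, 13, 14, 5, 6]
Visit 12; enqueue 2, 8 → queue [13, 14, 5, 6, 2, 8]
Visit 13 → queue [14, 5, 6, 2, 8]
Visit 14 → queue [5, 6, 2, 8]
Visit 5 → queue [6, 2, 8]
Visit 6 → queue [2, 8]
Visit 2 → queue [8]
Visit 8 → queue []

Visit order: 0, 1, 3, 4, 7, 9, 10, 11, 12, 13, 14, 5, 6, 2, 8

13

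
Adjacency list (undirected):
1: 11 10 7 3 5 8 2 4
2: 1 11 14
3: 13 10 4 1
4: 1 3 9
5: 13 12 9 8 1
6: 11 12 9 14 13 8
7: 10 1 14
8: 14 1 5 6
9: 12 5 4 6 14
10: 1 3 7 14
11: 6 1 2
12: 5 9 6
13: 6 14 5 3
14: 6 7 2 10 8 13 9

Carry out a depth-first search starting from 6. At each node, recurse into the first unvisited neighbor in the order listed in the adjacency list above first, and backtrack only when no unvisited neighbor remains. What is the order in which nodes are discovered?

6 → 11 → 1 → 10 → 3 → 13 → 14 → 7 → 2 → 8 → 5 → 12 → 9 → 4

Visit 6
6 → 11
11 → 1
1 → 10
10 → 3
3 → 13
13 → 14
14 → 7
14 → 2
14 → 8
8 → 5
5 → 12
12 → 9
9 → 4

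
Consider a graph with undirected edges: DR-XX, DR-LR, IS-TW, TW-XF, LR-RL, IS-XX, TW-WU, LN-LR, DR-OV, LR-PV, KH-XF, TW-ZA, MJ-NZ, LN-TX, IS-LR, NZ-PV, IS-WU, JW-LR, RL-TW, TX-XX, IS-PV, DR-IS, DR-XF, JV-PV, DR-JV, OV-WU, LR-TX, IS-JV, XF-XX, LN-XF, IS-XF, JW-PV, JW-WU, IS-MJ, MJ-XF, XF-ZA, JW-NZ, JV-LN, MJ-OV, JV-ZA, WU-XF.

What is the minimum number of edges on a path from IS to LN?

Level 0: IS
Level 1: DR, JV, LR, MJ, PV, TW, WU, XF, XX
Level 2: JW, KH, LN, NZ, OV, RL, TX, ZA
LN first appears at level 2.

2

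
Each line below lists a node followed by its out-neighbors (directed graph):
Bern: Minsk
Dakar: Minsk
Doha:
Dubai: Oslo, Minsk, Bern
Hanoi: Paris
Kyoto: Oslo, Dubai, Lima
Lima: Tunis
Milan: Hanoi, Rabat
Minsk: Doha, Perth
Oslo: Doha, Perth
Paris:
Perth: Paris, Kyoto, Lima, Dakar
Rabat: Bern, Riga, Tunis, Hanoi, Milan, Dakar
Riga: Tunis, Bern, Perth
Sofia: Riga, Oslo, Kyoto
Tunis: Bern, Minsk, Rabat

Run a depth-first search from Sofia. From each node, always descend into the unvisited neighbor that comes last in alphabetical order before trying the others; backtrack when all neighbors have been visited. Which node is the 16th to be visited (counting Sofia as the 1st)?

Visit Sofia
Sofia → Riga
Riga → Tunis
Tunis → Rabat
Rabat → Milan
Milan → Hanoi
Hanoi → Paris
Rabat → Dakar
Dakar → Minsk
Minsk → Perth
Perth → Lima
Perth → Kyoto
Kyoto → Oslo
Oslo → Doha
Kyoto → Dubai
Dubai → Bern

Visit order: Sofia, Riga, Tunis, Rabat, Milan, Hanoi, Paris, Dakar, Minsk, Perth, Lima, Kyoto, Oslo, Doha, Dubai, Bern

Bern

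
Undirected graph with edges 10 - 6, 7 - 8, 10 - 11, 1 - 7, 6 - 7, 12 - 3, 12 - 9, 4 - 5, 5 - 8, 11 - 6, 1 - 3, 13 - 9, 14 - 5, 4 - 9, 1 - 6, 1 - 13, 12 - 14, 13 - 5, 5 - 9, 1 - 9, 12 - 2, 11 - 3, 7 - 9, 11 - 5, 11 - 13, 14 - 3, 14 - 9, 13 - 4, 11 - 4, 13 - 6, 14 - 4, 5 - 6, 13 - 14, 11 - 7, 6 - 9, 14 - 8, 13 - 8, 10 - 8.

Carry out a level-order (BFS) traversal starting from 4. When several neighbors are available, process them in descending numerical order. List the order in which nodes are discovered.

4, 14, 13, 11, 9, 5, 12, 8, 3, 6, 1, 10, 7, 2

Visit 4; enqueue 14, 13, 11, 9, 5 → queue [14, 13, 11, 9, 5]
Visit 14; enqueue 12, 8, 3 → queue [13, 11, 9, 5, 12, 8, 3]
Visit 13; enqueue 6, 1 → queue [11, 9, 5, 12, 8, 3, 6, 1]
Visit 11; enqueue 10, 7 → queue [9, 5, 12, 8, 3, 6, 1, 10, 7]
Visit 9 → queue [5, 12, 8, 3, 6, 1, 10, 7]
Visit 5 → queue [12, 8, 3, 6, 1, 10, 7]
Visit 12; enqueue 2 → queue [8, 3, 6, 1, 10, 7, 2]
Visit 8 → queue [3, 6, 1, 10, 7, 2]
Visit 3 → queue [6, 1, 10, 7, 2]
Visit 6 → queue [1, 10, 7, 2]
Visit 1 → queue [10, 7, 2]
Visit 10 → queue [7, 2]
Visit 7 → queue [2]
Visit 2 → queue []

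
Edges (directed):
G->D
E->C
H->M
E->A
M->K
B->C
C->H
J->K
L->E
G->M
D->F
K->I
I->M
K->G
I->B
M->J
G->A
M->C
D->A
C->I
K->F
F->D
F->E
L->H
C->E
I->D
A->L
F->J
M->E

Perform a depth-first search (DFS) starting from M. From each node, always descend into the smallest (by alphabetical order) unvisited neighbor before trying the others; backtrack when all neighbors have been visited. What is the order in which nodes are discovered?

M C E A L H I B D F J K G

Visit M
M → C
C → E
E → A
A → L
L → H
C → I
I → B
I → D
D → F
F → J
J → K
K → G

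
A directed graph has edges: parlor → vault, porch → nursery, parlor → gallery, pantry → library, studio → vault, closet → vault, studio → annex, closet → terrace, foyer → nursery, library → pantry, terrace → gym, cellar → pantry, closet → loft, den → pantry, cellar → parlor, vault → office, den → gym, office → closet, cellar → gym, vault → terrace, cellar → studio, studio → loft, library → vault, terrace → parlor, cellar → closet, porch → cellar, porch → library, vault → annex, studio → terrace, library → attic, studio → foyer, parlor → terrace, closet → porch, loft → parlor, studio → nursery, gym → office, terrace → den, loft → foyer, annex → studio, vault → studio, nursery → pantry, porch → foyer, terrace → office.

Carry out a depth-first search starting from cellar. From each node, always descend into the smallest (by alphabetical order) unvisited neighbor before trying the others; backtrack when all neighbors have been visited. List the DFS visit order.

cellar -> closet -> loft -> foyer -> nursery -> pantry -> library -> attic -> vault -> annex -> studio -> terrace -> den -> gym -> office -> parlor -> gallery -> porch

Visit cellar
cellar → closet
closet → loft
loft → foyer
foyer → nursery
nursery → pantry
pantry → library
library → attic
library → vault
vault → annex
annex → studio
studio → terrace
terrace → den
den → gym
gym → office
terrace → parlor
parlor → gallery
closet → porch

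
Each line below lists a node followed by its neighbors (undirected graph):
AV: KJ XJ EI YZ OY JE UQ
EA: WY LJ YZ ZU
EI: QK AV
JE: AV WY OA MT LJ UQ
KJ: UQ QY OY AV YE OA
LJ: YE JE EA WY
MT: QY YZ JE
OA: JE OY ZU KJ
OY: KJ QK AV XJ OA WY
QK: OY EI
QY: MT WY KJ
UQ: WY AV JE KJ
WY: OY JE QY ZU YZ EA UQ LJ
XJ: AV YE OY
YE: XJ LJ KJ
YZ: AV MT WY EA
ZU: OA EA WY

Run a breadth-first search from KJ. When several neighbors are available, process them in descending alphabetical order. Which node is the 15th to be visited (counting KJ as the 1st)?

YZ

Visit KJ; enqueue YE, UQ, QY, OY, OA, AV → queue [YE, UQ, QY, OY, OA, AV]
Visit YE; enqueue XJ, LJ → queue [UQ, QY, OY, OA, AV, XJ, LJ]
Visit UQ; enqueue WY, JE → queue [QY, OY, OA, AV, XJ, LJ, WY, JE]
Visit QY; enqueue MT → queue [OY, OA, AV, XJ, LJ, WY, JE, MT]
Visit OY; enqueue QK → queue [OA, AV, XJ, LJ, WY, JE, MT, QK]
Visit OA; enqueue ZU → queue [AV, XJ, LJ, WY, JE, MT, QK, ZU]
Visit AV; enqueue YZ, EI → queue [XJ, LJ, WY, JE, MT, QK, ZU, YZ, EI]
Visit XJ → queue [LJ, WY, JE, MT, QK, ZU, YZ, EI]
Visit LJ; enqueue EA → queue [WY, JE, MT, QK, ZU, YZ, EI, EA]
Visit WY → queue [JE, MT, QK, ZU, YZ, EI, EA]
Visit JE → queue [MT, QK, ZU, YZ, EI, EA]
Visit MT → queue [QK, ZU, YZ, EI, EA]
Visit QK → queue [ZU, YZ, EI, EA]
Visit ZU → queue [YZ, EI, EA]
Visit YZ → queue [EI, EA]
Visit EI → queue [EA]
Visit EA → queue []

Visit order: KJ, YE, UQ, QY, OY, OA, AV, XJ, LJ, WY, JE, MT, QK, ZU, YZ, EI, EA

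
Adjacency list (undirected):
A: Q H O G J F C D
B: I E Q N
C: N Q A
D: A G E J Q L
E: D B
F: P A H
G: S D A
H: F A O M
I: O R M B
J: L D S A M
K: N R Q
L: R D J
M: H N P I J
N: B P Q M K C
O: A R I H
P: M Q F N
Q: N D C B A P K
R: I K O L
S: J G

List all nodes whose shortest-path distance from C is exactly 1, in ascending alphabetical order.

A, N, Q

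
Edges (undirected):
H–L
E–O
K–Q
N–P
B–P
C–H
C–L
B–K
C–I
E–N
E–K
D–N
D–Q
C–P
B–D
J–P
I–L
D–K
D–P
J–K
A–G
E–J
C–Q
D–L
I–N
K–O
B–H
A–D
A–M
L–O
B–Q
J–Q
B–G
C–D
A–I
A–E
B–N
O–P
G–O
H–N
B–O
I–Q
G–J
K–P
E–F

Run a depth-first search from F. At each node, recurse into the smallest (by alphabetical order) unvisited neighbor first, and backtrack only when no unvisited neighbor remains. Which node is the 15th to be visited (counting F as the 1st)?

Q

Visit F
F → E
E → A
A → D
D → B
B → G
G → J
J → K
K → O
O → L
L → C
C → H
H → N
N → I
I → Q
N → P
A → M

Visit order: F, E, A, D, B, G, J, K, O, L, C, H, N, I, Q, P, M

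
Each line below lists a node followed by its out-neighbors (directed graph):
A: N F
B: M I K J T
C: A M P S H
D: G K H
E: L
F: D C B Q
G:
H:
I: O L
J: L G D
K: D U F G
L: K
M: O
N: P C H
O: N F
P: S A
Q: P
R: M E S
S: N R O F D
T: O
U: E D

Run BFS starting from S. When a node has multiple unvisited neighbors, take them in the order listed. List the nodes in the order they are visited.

Visit S; enqueue N, R, O, F, D → queue [N, R, O, F, D]
Visit N; enqueue P, C, H → queue [R, O, F, D, P, C, H]
Visit R; enqueue M, E → queue [O, F, D, P, C, H, M, E]
Visit O → queue [F, D, P, C, H, M, E]
Visit F; enqueue B, Q → queue [D, P, C, H, M, E, B, Q]
Visit D; enqueue G, K → queue [P, C, H, M, E, B, Q, G, K]
Visit P; enqueue A → queue [C, H, M, E, B, Q, G, K, A]
Visit C → queue [H, M, E, B, Q, G, K, A]
Visit H → queue [M, E, B, Q, G, K, A]
Visit M → queue [E, B, Q, G, K, A]
Visit E; enqueue L → queue [B, Q, G, K, A, L]
Visit B; enqueue I, J, T → queue [Q, G, K, A, L, I, J, T]
Visit Q → queue [G, K, A, L, I, J, T]
Visit G → queue [K, A, L, I, J, T]
Visit K; enqueue U → queue [A, L, I, J, T, U]
Visit A → queue [L, I, J, T, U]
Visit L → queue [I, J, T, U]
Visit I → queue [J, T, U]
Visit J → queue [T, U]
Visit T → queue [U]
Visit U → queue []

S → N → R → O → F → D → P → C → H → M → E → B → Q → G → K → A → L → I → J → T → U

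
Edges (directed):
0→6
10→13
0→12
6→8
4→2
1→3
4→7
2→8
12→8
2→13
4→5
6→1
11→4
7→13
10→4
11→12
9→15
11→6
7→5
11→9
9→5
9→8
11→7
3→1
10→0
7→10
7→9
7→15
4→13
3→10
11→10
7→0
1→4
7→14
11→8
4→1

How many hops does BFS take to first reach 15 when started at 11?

Level 0: 11
Level 1: 4, 6, 7, 8, 9, 10, 12
Level 2: 0, 1, 2, 5, 13, 14, 15
Level 3: 3
15 first appears at level 2.

2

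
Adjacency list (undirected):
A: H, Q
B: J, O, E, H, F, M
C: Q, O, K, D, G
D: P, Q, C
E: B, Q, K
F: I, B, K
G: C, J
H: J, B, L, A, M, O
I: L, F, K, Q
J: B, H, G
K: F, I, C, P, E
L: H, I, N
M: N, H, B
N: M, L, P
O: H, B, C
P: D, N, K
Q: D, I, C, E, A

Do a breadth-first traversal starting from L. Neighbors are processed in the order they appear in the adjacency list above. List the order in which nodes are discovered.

Visit L; enqueue H, I, N → queue [H, I, N]
Visit H; enqueue J, B, A, M, O → queue [I, N, J, B, A, M, O]
Visit I; enqueue F, K, Q → queue [N, J, B, A, M, O, F, K, Q]
Visit N; enqueue P → queue [J, B, A, M, O, F, K, Q, P]
Visit J; enqueue G → queue [B, A, M, O, F, K, Q, P, G]
Visit B; enqueue E → queue [A, M, O, F, K, Q, P, G, E]
Visit A → queue [M, O, F, K, Q, P, G, E]
Visit M → queue [O, F, K, Q, P, G, E]
Visit O; enqueue C → queue [F, K, Q, P, G, E, C]
Visit F → queue [K, Q, P, G, E, C]
Visit K → queue [Q, P, G, E, C]
Visit Q; enqueue D → queue [P, G, E, C, D]
Visit P → queue [G, E, C, D]
Visit G → queue [E, C, D]
Visit E → queue [C, D]
Visit C → queue [D]
Visit D → queue []

L, H, I, N, J, B, A, M, O, F, K, Q, P, G, E, C, D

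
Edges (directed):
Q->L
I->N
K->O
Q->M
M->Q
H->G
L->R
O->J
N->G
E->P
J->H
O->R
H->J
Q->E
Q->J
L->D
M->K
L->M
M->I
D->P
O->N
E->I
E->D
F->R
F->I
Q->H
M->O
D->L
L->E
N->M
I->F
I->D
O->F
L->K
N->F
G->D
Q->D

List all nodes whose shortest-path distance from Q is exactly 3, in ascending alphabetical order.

Level 0: Q
Level 1: D, E, H, J, L, M
Level 2: G, I, K, O, P, R
Level 3: F, N

F, N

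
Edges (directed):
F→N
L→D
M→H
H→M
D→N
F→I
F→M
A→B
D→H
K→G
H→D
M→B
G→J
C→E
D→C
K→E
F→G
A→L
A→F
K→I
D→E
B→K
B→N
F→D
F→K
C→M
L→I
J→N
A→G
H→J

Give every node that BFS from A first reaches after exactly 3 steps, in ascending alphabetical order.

Level 0: A
Level 1: B, F, G, L
Level 2: D, I, J, K, M, N
Level 3: C, E, H

C, E, H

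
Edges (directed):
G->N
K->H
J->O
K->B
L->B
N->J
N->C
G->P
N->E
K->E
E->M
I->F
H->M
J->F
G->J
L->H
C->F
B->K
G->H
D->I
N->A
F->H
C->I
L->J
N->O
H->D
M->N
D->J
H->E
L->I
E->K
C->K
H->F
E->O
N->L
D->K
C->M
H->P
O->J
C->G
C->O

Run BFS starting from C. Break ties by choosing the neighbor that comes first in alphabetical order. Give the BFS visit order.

C → F → G → I → K → M → O → H → J → N → P → B → E → D → A → L

Visit C; enqueue F, G, I, K, M, O → queue [F, G, I, K, M, O]
Visit F; enqueue H → queue [G, I, K, M, O, H]
Visit G; enqueue J, N, P → queue [I, K, M, O, H, J, N, P]
Visit I → queue [K, M, O, H, J, N, P]
Visit K; enqueue B, E → queue [M, O, H, J, N, P, B, E]
Visit M → queue [O, H, J, N, P, B, E]
Visit O → queue [H, J, N, P, B, E]
Visit H; enqueue D → queue [J, N, P, B, E, D]
Visit J → queue [N, P, B, E, D]
Visit N; enqueue A, L → queue [P, B, E, D, A, L]
Visit P → queue [B, E, D, A, L]
Visit B → queue [E, D, A, L]
Visit E → queue [D, A, L]
Visit D → queue [A, L]
Visit A → queue [L]
Visit L → queue []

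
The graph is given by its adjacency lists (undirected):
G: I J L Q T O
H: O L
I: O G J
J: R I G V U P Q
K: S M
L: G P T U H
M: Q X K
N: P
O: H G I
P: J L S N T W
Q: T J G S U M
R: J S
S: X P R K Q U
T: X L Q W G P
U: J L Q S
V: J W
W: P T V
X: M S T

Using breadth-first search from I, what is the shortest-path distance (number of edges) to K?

4

Level 0: I
Level 1: G, J, O
Level 2: H, L, P, Q, R, T, U, V
Level 3: M, N, S, W, X
Level 4: K
K first appears at level 4.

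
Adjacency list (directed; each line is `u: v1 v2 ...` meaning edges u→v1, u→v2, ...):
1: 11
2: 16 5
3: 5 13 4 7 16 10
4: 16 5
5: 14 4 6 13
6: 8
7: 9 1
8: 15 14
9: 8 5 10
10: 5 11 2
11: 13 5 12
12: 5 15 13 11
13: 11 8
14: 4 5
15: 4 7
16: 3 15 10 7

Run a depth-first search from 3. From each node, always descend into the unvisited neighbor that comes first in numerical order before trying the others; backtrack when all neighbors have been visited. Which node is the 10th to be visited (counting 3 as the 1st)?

11

Visit 3
3 → 4
4 → 5
5 → 6
6 → 8
8 → 14
8 → 15
15 → 7
7 → 1
1 → 11
11 → 12
12 → 13
7 → 9
9 → 10
10 → 2
2 → 16

Visit order: 3, 4, 5, 6, 8, 14, 15, 7, 1, 11, 12, 13, 9, 10, 2, 16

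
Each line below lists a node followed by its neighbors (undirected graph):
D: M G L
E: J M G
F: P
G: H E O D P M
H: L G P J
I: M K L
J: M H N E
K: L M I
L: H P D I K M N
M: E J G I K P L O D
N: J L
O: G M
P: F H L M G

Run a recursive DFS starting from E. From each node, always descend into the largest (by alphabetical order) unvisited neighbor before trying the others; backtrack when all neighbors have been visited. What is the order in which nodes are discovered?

Visit E
E → M
M → P
P → L
L → N
N → J
J → H
H → G
G → O
G → D
L → K
K → I
P → F

E, M, P, L, N, J, H, G, O, D, K, I, F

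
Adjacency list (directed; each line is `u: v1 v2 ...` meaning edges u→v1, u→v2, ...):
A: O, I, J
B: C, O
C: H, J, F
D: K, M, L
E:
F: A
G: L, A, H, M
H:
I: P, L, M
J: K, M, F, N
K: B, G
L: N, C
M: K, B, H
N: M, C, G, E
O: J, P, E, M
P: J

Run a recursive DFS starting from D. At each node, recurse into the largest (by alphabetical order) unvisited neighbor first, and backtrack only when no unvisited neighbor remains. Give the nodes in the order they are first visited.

D -> M -> K -> G -> L -> N -> E -> C -> J -> F -> A -> O -> P -> I -> H -> B

Visit D
D → M
M → K
K → G
G → L
L → N
N → E
N → C
C → J
J → F
F → A
A → O
O → P
A → I
C → H
K → B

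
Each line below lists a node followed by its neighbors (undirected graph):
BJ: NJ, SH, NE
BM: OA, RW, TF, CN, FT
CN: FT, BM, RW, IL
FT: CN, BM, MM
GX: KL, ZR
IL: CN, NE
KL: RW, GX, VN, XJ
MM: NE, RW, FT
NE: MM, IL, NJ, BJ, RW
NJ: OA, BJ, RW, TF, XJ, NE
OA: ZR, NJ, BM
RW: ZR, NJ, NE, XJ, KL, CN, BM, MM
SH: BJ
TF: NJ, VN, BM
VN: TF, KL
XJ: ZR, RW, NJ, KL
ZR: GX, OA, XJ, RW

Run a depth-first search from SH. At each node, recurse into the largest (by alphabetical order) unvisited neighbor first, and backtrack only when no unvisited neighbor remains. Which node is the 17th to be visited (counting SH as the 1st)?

Visit SH
SH → BJ
BJ → NJ
NJ → XJ
XJ → ZR
ZR → RW
RW → NE
NE → MM
MM → FT
FT → CN
CN → IL
CN → BM
BM → TF
TF → VN
VN → KL
KL → GX
BM → OA

Visit order: SH, BJ, NJ, XJ, ZR, RW, NE, MM, FT, CN, IL, BM, TF, VN, KL, GX, OA

OA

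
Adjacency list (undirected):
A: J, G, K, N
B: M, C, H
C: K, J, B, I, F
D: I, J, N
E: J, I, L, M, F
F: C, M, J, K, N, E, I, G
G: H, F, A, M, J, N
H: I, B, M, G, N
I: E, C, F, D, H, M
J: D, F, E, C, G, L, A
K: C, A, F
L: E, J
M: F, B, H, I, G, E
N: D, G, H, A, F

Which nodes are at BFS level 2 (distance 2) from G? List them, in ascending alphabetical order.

B, C, D, E, I, K, L

Level 0: G
Level 1: A, F, H, J, M, N
Level 2: B, C, D, E, I, K, L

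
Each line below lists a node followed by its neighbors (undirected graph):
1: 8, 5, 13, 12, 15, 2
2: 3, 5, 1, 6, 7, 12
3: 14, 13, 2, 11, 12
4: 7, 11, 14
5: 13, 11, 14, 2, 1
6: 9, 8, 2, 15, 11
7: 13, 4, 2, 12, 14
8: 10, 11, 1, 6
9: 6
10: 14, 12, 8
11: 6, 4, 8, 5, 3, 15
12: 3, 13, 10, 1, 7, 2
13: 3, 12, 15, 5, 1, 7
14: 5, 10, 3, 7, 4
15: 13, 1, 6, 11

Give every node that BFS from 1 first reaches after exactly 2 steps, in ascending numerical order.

Level 0: 1
Level 1: 2, 5, 8, 12, 13, 15
Level 2: 3, 6, 7, 10, 11, 14
Level 3: 4, 9

3, 6, 7, 10, 11, 14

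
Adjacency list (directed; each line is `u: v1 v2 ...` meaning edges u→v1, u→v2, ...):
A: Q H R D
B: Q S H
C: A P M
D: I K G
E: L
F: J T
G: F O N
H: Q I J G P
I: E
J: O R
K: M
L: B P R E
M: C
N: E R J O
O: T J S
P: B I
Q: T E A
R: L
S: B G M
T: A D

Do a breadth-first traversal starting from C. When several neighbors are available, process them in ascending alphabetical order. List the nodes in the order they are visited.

C → A → M → P → D → H → Q → R → B → I → G → K → J → E → T → L → S → F → N → O

Visit C; enqueue A, M, P → queue [A, M, P]
Visit A; enqueue D, H, Q, R → queue [M, P, D, H, Q, R]
Visit M → queue [P, D, H, Q, R]
Visit P; enqueue B, I → queue [D, H, Q, R, B, I]
Visit D; enqueue G, K → queue [H, Q, R, B, I, G, K]
Visit H; enqueue J → queue [Q, R, B, I, G, K, J]
Visit Q; enqueue E, T → queue [R, B, I, G, K, J, E, T]
Visit R; enqueue L → queue [B, I, G, K, J, E, T, L]
Visit B; enqueue S → queue [I, G, K, J, E, T, L, S]
Visit I → queue [G, K, J, E, T, L, S]
Visit G; enqueue F, N, O → queue [K, J, E, T, L, S, F, N, O]
Visit K → queue [J, E, T, L, S, F, N, O]
Visit J → queue [E, T, L, S, F, N, O]
Visit E → queue [T, L, S, F, N, O]
Visit T → queue [L, S, F, N, O]
Visit L → queue [S, F, N, O]
Visit S → queue [F, N, O]
Visit F → queue [N, O]
Visit N → queue [O]
Visit O → queue []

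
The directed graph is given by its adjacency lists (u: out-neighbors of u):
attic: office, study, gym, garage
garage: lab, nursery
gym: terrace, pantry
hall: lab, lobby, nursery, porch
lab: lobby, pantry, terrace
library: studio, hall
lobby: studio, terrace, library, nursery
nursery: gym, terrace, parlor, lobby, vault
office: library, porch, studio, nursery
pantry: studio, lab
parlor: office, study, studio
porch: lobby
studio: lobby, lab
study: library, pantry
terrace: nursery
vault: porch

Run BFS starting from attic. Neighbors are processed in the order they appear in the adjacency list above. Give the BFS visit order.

attic office study gym garage library porch studio nursery pantry terrace lab hall lobby parlor vault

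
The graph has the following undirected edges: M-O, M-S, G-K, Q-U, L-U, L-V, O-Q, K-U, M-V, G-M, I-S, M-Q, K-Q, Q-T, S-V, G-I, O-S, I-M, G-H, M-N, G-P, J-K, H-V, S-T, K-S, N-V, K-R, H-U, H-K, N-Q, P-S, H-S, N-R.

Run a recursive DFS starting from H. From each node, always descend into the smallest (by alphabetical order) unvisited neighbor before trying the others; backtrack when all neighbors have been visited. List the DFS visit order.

H, G, I, M, N, Q, K, J, R, S, O, P, T, V, L, U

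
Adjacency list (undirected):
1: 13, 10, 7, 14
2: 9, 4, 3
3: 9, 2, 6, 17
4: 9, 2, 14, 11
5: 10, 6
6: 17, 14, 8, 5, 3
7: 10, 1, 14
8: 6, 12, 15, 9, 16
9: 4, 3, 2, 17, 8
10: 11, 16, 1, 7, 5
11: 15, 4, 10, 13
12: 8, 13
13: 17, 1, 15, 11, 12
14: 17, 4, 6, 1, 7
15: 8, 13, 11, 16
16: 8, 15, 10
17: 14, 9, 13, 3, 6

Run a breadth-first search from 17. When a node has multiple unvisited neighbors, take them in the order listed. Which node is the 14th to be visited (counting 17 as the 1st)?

12

Visit 17; enqueue 14, 9, 13, 3, 6 → queue [14, 9, 13, 3, 6]
Visit 14; enqueue 4, 1, 7 → queue [9, 13, 3, 6, 4, 1, 7]
Visit 9; enqueue 2, 8 → queue [13, 3, 6, 4, 1, 7, 2, 8]
Visit 13; enqueue 15, 11, 12 → queue [3, 6, 4, 1, 7, 2, 8, 15, 11, 12]
Visit 3 → queue [6, 4, 1, 7, 2, 8, 15, 11, 12]
Visit 6; enqueue 5 → queue [4, 1, 7, 2, 8, 15, 11, 12, 5]
Visit 4 → queue [1, 7, 2, 8, 15, 11, 12, 5]
Visit 1; enqueue 10 → queue [7, 2, 8, 15, 11, 12, 5, 10]
Visit 7 → queue [2, 8, 15, 11, 12, 5, 10]
Visit 2 → queue [8, 15, 11, 12, 5, 10]
Visit 8; enqueue 16 → queue [15, 11, 12, 5, 10, 16]
Visit 15 → queue [11, 12, 5, 10, 16]
Visit 11 → queue [12, 5, 10, 16]
Visit 12 → queue [5, 10, 16]
Visit 5 → queue [10, 16]
Visit 10 → queue [16]
Visit 16 → queue []

Visit order: 17, 14, 9, 13, 3, 6, 4, 1, 7, 2, 8, 15, 11, 12, 5, 10, 16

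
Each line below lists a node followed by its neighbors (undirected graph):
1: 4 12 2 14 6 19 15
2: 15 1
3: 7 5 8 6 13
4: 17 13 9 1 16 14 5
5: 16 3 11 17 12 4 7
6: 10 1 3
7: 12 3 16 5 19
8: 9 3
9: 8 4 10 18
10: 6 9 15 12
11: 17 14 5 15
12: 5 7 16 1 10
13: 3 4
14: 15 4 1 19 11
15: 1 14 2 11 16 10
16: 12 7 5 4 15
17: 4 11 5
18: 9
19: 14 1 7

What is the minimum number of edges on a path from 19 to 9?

Level 0: 19
Level 1: 1, 7, 14
Level 2: 2, 3, 4, 5, 6, 11, 12, 15, 16
Level 3: 8, 9, 10, 13, 17
Level 4: 18
9 first appears at level 3.

3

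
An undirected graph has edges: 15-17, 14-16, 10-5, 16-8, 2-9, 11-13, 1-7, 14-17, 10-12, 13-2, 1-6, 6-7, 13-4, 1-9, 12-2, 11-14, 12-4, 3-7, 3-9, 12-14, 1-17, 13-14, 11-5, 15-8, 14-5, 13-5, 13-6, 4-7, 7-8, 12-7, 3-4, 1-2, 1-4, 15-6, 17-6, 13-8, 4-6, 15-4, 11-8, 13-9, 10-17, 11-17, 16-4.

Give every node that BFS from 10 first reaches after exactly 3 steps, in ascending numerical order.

Level 0: 10
Level 1: 5, 12, 17
Level 2: 1, 2, 4, 6, 7, 11, 13, 14, 15
Level 3: 3, 8, 9, 16

3, 8, 9, 16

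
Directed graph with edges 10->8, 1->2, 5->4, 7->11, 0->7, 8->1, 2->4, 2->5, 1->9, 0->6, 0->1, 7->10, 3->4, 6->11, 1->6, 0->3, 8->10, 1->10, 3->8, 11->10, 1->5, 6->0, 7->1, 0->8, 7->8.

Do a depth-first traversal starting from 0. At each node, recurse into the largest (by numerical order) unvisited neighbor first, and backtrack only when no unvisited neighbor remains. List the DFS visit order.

Visit 0
0 → 8
8 → 10
8 → 1
1 → 9
1 → 6
6 → 11
1 → 5
5 → 4
1 → 2
0 → 7
0 → 3

0, 8, 10, 1, 9, 6, 11, 5, 4, 2, 7, 3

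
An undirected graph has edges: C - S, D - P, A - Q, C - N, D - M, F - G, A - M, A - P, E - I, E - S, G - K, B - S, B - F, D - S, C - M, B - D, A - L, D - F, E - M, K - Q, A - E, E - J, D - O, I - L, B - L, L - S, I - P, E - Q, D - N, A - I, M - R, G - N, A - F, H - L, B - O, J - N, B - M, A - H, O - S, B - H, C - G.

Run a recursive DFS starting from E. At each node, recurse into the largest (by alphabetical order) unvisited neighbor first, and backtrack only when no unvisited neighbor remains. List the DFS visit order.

Visit E
E → S
S → O
O → D
D → P
P → I
I → L
L → H
H → B
B → M
M → R
M → C
C → N
N → J
N → G
G → K
K → Q
Q → A
A → F

E -> S -> O -> D -> P -> I -> L -> H -> B -> M -> R -> C -> N -> J -> G -> K -> Q -> A -> F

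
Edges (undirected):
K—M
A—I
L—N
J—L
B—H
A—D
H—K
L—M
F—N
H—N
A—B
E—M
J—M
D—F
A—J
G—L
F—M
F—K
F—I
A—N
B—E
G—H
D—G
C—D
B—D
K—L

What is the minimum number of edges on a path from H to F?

2

Level 0: H
Level 1: B, G, K, N
Level 2: A, D, E, F, L, M
Level 3: C, I, J
F first appears at level 2.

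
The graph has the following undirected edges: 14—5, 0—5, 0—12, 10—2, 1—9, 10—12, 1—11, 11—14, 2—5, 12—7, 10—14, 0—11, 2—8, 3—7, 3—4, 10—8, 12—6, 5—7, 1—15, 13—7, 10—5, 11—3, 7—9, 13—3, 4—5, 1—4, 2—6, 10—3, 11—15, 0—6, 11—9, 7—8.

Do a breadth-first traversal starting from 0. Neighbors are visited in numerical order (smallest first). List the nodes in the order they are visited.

Visit 0; enqueue 5, 6, 11, 12 → queue [5, 6, 11, 12]
Visit 5; enqueue 2, 4, 7, 10, 14 → queue [6, 11, 12, 2, 4, 7, 10, 14]
Visit 6 → queue [11, 12, 2, 4, 7, 10, 14]
Visit 11; enqueue 1, 3, 9, 15 → queue [12, 2, 4, 7, 10, 14, 1, 3, 9, 15]
Visit 12 → queue [2, 4, 7, 10, 14, 1, 3, 9, 15]
Visit 2; enqueue 8 → queue [4, 7, 10, 14, 1, 3, 9, 15, 8]
Visit 4 → queue [7, 10, 14, 1, 3, 9, 15, 8]
Visit 7; enqueue 13 → queue [10, 14, 1, 3, 9, 15, 8, 13]
Visit 10 → queue [14, 1, 3, 9, 15, 8, 13]
Visit 14 → queue [1, 3, 9, 15, 8, 13]
Visit 1 → queue [3, 9, 15, 8, 13]
Visit 3 → queue [9, 15, 8, 13]
Visit 9 → queue [15, 8, 13]
Visit 15 → queue [8, 13]
Visit 8 → queue [13]
Visit 13 → queue []

0, 5, 6, 11, 12, 2, 4, 7, 10, 14, 1, 3, 9, 15, 8, 13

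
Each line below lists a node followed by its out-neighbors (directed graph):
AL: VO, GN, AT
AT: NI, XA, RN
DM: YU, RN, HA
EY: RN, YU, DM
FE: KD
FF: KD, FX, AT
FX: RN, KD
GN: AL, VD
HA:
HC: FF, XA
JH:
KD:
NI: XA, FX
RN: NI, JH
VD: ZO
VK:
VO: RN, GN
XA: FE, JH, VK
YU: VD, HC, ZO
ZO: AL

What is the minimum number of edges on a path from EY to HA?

Level 0: EY
Level 1: DM, RN, YU
Level 2: HA, HC, JH, NI, VD, ZO
Level 3: AL, FF, FX, XA
Level 4: AT, FE, GN, KD, VK, VO
HA first appears at level 2.

2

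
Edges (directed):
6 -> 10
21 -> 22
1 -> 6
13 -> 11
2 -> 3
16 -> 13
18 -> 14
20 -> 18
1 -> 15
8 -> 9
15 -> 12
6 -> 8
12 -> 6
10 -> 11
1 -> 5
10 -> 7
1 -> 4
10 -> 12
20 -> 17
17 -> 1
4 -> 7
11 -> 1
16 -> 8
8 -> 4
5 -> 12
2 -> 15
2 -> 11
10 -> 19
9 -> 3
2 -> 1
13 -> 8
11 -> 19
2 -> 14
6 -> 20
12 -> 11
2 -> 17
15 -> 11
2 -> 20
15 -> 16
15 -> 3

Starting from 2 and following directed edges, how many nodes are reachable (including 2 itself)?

20

BFS from 2 visits: 2, 1, 3, 11, 14, 15, 17, 20, 4, 5, 6, 19, 12, 16, 18, 7, 8, 10, 13, 9
Reachable nodes: 20 of 22 total.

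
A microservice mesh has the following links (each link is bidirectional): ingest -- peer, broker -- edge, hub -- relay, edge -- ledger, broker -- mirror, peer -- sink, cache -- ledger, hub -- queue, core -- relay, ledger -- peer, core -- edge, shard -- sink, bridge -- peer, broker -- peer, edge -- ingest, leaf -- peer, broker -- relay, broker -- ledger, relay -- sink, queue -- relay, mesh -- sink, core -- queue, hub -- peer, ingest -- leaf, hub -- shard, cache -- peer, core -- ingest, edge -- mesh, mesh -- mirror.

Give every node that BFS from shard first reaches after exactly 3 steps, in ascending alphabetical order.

bridge, broker, cache, core, edge, ingest, leaf, ledger, mirror

Level 0: shard
Level 1: hub, sink
Level 2: mesh, peer, queue, relay
Level 3: bridge, broker, cache, core, edge, ingest, leaf, ledger, mirror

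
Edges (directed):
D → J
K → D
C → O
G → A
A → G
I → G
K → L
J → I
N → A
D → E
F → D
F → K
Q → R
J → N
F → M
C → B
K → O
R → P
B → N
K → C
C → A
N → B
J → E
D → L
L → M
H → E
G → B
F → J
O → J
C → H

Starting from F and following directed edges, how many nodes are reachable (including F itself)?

15

BFS from F visits: F, M, K, J, D, O, L, C, N, I, E, H, B, A, G
Reachable nodes: 15 of 18 total.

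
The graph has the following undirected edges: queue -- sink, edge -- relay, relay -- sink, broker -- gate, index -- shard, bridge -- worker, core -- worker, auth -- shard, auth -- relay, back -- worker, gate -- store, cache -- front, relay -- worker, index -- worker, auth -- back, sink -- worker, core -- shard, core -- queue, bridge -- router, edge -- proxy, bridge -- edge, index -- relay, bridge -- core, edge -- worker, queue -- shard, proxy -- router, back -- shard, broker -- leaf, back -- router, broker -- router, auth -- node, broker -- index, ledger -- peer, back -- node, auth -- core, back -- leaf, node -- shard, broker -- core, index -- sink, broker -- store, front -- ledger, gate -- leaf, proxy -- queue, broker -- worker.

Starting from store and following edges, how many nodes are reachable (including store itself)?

18

BFS from store visits: store, gate, broker, leaf, worker, router, index, core, back, sink, relay, edge, bridge, proxy, shard, queue, auth, node
Reachable nodes: 18 of 22 total.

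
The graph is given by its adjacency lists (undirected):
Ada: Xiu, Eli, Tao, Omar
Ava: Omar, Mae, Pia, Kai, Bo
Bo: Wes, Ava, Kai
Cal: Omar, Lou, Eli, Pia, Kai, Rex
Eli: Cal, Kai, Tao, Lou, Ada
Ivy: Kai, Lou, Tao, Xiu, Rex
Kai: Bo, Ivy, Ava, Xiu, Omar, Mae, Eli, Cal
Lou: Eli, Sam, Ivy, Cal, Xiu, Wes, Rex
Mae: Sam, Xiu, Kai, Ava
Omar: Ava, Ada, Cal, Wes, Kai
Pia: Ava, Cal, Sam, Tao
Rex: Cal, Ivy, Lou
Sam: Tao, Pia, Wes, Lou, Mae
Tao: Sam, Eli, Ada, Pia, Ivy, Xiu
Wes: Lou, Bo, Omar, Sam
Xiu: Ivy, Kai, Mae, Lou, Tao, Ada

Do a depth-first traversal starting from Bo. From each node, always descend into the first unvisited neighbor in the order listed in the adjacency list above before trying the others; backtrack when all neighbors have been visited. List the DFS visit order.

Bo, Wes, Lou, Eli, Cal, Omar, Ava, Mae, Sam, Tao, Ada, Xiu, Ivy, Kai, Rex, Pia

Visit Bo
Bo → Wes
Wes → Lou
Lou → Eli
Eli → Cal
Cal → Omar
Omar → Ava
Ava → Mae
Mae → Sam
Sam → Tao
Tao → Ada
Ada → Xiu
Xiu → Ivy
Ivy → Kai
Ivy → Rex
Tao → Pia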